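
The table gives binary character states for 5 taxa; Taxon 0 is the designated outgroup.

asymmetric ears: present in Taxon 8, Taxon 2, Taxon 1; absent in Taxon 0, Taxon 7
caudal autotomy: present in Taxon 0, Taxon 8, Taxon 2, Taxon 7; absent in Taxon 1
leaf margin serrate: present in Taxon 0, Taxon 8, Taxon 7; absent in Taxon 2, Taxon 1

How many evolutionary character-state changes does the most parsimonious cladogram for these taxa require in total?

3

Character polarity is set by the outgroup: the derived state is whichever differs from the outgroup's state, so for caudal autotomy, leaf margin serrate the derived state is 'absent', and for the remaining characters it is 'present'.
Only Taxon 1, Taxon 2, and Taxon 8 show the derived state 'present' for asymmetric ears, supporting them as a clade.
caudal autotomy (derived state 'absent') is unique to Taxon 1 (autapomorphy; uninformative for grouping).
leaf margin serrate: derived state 'absent' in Taxon 1 and Taxon 2 only — synapomorphy for {Taxon 1, Taxon 2}.
Most parsimonious ingroup topology: ((Taxon 8,(Taxon 2,Taxon 1)),Taxon 7).
Changes per character on this tree: asymmetric ears: 1; caudal autotomy: 1; leaf margin serrate: 1.
Total = 3.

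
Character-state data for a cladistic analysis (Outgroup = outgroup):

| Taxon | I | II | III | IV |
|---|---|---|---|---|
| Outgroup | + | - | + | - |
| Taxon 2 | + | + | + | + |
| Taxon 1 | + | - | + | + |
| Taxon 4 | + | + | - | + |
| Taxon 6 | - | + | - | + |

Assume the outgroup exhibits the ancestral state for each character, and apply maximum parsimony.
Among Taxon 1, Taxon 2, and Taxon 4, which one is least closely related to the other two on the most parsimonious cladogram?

Taxon 1

Character polarity is set by the outgroup: the derived state is whichever differs from the outgroup's state, so for I, III the derived state is '-', and for the remaining characters it is '+'.
I (derived state '-') is unique to Taxon 6 (autapomorphy; uninformative for grouping).
II (derived state '+') is shared by Taxon 2, Taxon 4, and Taxon 6 — a synapomorphy uniting that clade.
III: derived state '-' in Taxon 4 and Taxon 6 only — synapomorphy for {Taxon 4, Taxon 6}.
All ingroup taxa share the derived state '+' for IV; it defines the ingroup but does not resolve relationships within it.
Most parsimonious ingroup topology: ((Taxon 2,(Taxon 4,Taxon 6)),Taxon 1).
Taxon 4 and Taxon 2 share a more recent common ancestor with each other than either does with Taxon 1, so Taxon 1 is the least closely related of the three.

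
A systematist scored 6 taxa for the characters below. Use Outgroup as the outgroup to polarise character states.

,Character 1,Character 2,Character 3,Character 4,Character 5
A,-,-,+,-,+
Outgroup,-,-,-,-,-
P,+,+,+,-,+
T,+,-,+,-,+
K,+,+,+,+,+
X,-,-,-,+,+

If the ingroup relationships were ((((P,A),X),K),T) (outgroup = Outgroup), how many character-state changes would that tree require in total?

10

Map each character onto ((((P,A),X),K),T) (rooted by Outgroup) and count the minimum state changes it requires (Fitch parsimony):
Character 1: 3; Character 2: 2; Character 3: 2; Character 4: 2; Character 5: 1.
Total tree length = 10.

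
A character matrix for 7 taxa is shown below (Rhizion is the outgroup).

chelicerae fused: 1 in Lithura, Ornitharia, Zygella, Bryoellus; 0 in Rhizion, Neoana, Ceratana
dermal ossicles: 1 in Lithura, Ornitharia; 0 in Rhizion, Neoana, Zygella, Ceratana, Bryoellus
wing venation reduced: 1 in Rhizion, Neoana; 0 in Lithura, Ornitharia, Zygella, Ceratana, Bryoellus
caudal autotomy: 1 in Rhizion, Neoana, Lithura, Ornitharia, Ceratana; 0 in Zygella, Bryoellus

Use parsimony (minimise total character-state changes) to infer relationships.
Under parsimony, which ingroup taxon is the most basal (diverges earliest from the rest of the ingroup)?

Neoana

Character polarity is set by the outgroup: the derived state is whichever differs from the outgroup's state, so for wing venation reduced, caudal autotomy the derived state is '0', and for the remaining characters it is '1'.
chelicerae fused: derived state '1' in Bryoellus, Lithura, Ornitharia, and Zygella only — synapomorphy for {Bryoellus, Lithura, Ornitharia, Zygella}.
dermal ossicles (derived state '1') is shared by Lithura and Ornitharia — a synapomorphy uniting that clade.
Only Bryoellus, Ceratana, Lithura, Ornitharia, and Zygella show the derived state '0' for wing venation reduced, supporting them as a clade.
caudal autotomy (derived state '0') is shared by Bryoellus and Zygella — a synapomorphy uniting that clade.
Most parsimonious ingroup topology: (Neoana,(((Lithura,Ornitharia),(Zygella,Bryoellus)),Ceratana)).
Neoana is sister to the clade containing all other ingroup taxa, so it is the earliest-diverging (most basal) ingroup lineage.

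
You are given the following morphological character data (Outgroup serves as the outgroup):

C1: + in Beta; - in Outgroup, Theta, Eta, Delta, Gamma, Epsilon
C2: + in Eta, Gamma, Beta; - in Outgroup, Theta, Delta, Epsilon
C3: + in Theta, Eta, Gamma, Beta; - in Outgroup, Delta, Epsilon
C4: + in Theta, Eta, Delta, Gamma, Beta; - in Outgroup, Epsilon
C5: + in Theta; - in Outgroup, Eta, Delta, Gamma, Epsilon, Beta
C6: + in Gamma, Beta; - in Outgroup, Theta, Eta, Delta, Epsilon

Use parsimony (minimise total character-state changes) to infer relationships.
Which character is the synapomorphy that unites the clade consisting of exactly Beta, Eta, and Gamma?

C2

The outgroup has state '-' for every character, so '+' is the derived state throughout.
C1: derived state '+' in Beta only — an autapomorphy, so it tells us nothing about relationships among taxa.
Only Beta, Eta, and Gamma show the derived state '+' for C2, supporting them as a clade.
C3: derived state '+' in Beta, Eta, Gamma, and Theta only — synapomorphy for {Beta, Eta, Gamma, Theta}.
Only Beta, Delta, Eta, Gamma, and Theta show the derived state '+' for C4, supporting them as a clade.
C5 (derived state '+') is unique to Theta (autapomorphy; uninformative for grouping).
C6 (derived state '+') is shared by Beta and Gamma — a synapomorphy uniting that clade.
Most parsimonious ingroup topology: (((Theta,(Eta,(Gamma,Beta))),Delta),Epsilon).
The clade {Beta, Eta, Gamma} is supported by C2: its derived state '+' occurs in exactly those taxa and in no other taxon (including the outgroup).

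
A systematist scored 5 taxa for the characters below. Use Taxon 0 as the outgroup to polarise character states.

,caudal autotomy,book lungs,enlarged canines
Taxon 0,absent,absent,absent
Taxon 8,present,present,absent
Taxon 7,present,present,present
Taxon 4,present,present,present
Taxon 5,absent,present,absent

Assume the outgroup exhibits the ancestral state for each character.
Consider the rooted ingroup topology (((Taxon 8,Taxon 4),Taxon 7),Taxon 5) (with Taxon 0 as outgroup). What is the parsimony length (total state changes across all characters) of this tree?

4

Map each character onto (((Taxon 8,Taxon 4),Taxon 7),Taxon 5) (rooted by Taxon 0) and count the minimum state changes it requires (Fitch parsimony):
caudal autotomy: 1; book lungs: 1; enlarged canines: 2.
Total tree length = 4.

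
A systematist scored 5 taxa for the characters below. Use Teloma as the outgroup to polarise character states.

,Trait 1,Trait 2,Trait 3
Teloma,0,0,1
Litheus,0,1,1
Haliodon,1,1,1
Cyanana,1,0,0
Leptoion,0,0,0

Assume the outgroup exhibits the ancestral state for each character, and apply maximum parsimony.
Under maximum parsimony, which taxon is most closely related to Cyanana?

Character polarity is set by the outgroup: the derived state is whichever differs from the outgroup's state, so for Trait 3 the derived state is '0', and for the remaining characters it is '1'.
Trait 1 groups Cyanana and Haliodon, which is incompatible with the clades supported by the remaining characters; treating it as convergent (homoplasy) costs fewer steps than any alternative tree.
Trait 2 (derived state '1') is shared by Haliodon and Litheus — a synapomorphy uniting that clade.
Only Cyanana and Leptoion show the derived state '0' for Trait 3, supporting them as a clade.
Most parsimonious ingroup topology: ((Litheus,Haliodon),(Cyanana,Leptoion)).
Cyanana and Leptoion form a cherry on this tree, so they are sister taxa.

Leptoion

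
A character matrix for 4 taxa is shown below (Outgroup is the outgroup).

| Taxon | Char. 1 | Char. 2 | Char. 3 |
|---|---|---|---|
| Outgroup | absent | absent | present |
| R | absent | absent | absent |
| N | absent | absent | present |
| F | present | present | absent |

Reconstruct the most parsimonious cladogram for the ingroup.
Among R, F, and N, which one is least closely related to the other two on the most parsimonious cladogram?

Character polarity is set by the outgroup: the derived state is whichever differs from the outgroup's state, so for Char. 3 the derived state is 'absent', and for the remaining characters it is 'present'.
Char. 1 (derived state 'present') is unique to F (autapomorphy; uninformative for grouping).
Char. 2: derived state 'present' in F only — an autapomorphy, so it tells us nothing about relationships among taxa.
Char. 3 (derived state 'absent') is shared by F and R — a synapomorphy uniting that clade.
Most parsimonious ingroup topology: ((R,F),N).
R and F share a more recent common ancestor with each other than either does with N, so N is the least closely related of the three.

N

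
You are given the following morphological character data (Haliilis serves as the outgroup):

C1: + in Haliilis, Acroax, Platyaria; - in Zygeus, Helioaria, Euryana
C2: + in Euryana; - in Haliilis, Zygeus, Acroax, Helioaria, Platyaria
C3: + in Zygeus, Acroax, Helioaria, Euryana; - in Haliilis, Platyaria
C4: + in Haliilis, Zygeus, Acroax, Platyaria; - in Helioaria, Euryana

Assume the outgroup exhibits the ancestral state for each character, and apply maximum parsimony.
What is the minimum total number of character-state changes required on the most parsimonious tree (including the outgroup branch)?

4

Character polarity is set by the outgroup: the derived state is whichever differs from the outgroup's state, so for C1, C4 the derived state is '-', and for the remaining characters it is '+'.
Only Euryana, Helioaria, and Zygeus show the derived state '-' for C1, supporting them as a clade.
C2: derived state '+' in Euryana only — an autapomorphy, so it tells us nothing about relationships among taxa.
C3: derived state '+' in Acroax, Euryana, Helioaria, and Zygeus only — synapomorphy for {Acroax, Euryana, Helioaria, Zygeus}.
C4: derived state '-' in Euryana and Helioaria only — synapomorphy for {Euryana, Helioaria}.
Most parsimonious ingroup topology: (((Zygeus,(Helioaria,Euryana)),Acroax),Platyaria).
Changes per character on this tree: C1: 1; C2: 1; C3: 1; C4: 1.
Total = 4.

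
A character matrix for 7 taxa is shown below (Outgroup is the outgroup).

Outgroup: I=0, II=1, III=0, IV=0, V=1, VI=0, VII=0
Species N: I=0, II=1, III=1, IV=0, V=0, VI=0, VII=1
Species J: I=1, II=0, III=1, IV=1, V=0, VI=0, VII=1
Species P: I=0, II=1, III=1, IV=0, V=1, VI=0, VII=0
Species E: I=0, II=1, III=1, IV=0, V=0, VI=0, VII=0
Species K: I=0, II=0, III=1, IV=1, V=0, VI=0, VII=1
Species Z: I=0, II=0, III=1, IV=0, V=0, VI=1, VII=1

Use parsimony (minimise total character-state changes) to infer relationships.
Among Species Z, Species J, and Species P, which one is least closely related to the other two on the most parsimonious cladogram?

Character polarity is set by the outgroup: the derived state is whichever differs from the outgroup's state, so for II, V the derived state is '0', and for the remaining characters it is '1'.
I: derived state '1' in Species J only — an autapomorphy, so it tells us nothing about relationships among taxa.
II: derived state '0' in Species J, Species K, and Species Z only — synapomorphy for {Species J, Species K, Species Z}.
All ingroup taxa share the derived state '1' for III; it defines the ingroup but does not resolve relationships within it.
IV (derived state '1') is shared by Species J and Species K — a synapomorphy uniting that clade.
Only Species E, Species J, Species K, Species N, and Species Z show the derived state '0' for V, supporting them as a clade.
VI: derived state '1' in Species Z only — an autapomorphy, so it tells us nothing about relationships among taxa.
Only Species J, Species K, Species N, and Species Z show the derived state '1' for VII, supporting them as a clade.
Most parsimonious ingroup topology: (((Species N,((Species J,Species K),Species Z)),Species E),Species P).
Species Z and Species J share a more recent common ancestor with each other than either does with Species P, so Species P is the least closely related of the three.

Species P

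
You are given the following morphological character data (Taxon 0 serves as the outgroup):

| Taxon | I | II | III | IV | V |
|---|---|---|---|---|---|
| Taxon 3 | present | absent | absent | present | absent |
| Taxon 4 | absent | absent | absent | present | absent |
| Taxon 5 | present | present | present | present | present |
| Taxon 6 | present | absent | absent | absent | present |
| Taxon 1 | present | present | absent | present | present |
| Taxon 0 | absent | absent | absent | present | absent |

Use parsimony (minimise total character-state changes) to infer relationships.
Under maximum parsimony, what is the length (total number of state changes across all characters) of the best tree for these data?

5

Character polarity is set by the outgroup: the derived state is whichever differs from the outgroup's state, so for IV the derived state is 'absent', and for the remaining characters it is 'present'.
I: derived state 'present' in Taxon 1, Taxon 3, Taxon 5, and Taxon 6 only — synapomorphy for {Taxon 1, Taxon 3, Taxon 5, Taxon 6}.
II (derived state 'present') is shared by Taxon 1 and Taxon 5 — a synapomorphy uniting that clade.
III: derived state 'present' in Taxon 5 only — an autapomorphy, so it tells us nothing about relationships among taxa.
IV (derived state 'absent') is unique to Taxon 6 (autapomorphy; uninformative for grouping).
V: derived state 'present' in Taxon 1, Taxon 5, and Taxon 6 only — synapomorphy for {Taxon 1, Taxon 5, Taxon 6}.
Most parsimonious ingroup topology: ((((Taxon 5,Taxon 1),Taxon 6),Taxon 3),Taxon 4).
Changes per character on this tree: I: 1; II: 1; III: 1; IV: 1; V: 1.
Total = 5.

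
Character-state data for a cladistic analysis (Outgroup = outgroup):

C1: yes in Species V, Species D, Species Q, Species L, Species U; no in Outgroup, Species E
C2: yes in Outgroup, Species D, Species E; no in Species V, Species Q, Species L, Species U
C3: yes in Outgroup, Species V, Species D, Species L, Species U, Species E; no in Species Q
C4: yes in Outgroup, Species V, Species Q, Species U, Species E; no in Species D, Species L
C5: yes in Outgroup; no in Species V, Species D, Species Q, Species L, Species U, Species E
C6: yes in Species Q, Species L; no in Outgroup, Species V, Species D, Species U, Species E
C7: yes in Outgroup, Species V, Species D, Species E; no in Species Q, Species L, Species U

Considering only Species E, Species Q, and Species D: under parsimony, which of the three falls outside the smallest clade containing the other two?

Character polarity is set by the outgroup: the derived state is whichever differs from the outgroup's state, so for C2, C3, C4, C5, C7 the derived state is 'no', and for the remaining characters it is 'yes'.
Only Species D, Species L, Species Q, Species U, and Species V show the derived state 'yes' for C1, supporting them as a clade.
Only Species L, Species Q, Species U, and Species V show the derived state 'no' for C2, supporting them as a clade.
C3 (derived state 'no') is unique to Species Q (autapomorphy; uninformative for grouping).
C4 (state 'no') occurs in Species D and Species L but conflicts with the nesting implied by the other characters — most parsimoniously interpreted as homoplasy.
All ingroup taxa share the derived state 'no' for C5; it defines the ingroup but does not resolve relationships within it.
Only Species L and Species Q show the derived state 'yes' for C6, supporting them as a clade.
C7: derived state 'no' in Species L, Species Q, and Species U only — synapomorphy for {Species L, Species Q, Species U}.
Most parsimonious ingroup topology: (((Species V,((Species Q,Species L),Species U)),Species D),Species E).
Species Q and Species D share a more recent common ancestor with each other than either does with Species E, so Species E is the least closely related of the three.

Species E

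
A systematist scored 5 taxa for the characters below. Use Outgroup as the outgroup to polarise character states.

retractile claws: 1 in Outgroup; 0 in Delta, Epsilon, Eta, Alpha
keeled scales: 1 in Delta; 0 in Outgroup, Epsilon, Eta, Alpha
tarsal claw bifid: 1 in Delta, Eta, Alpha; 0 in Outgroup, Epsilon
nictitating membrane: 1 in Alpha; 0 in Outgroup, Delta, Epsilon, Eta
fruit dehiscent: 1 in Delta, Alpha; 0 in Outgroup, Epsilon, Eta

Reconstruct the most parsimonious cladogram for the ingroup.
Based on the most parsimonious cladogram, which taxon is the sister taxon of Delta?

Alpha

Character polarity is set by the outgroup: the derived state is whichever differs from the outgroup's state, so for retractile claws the derived state is '0', and for the remaining characters it is '1'.
retractile claws (derived state '0') is shared by all ingroup taxa — unites the whole ingroup.
keeled scales (derived state '1') is unique to Delta (autapomorphy; uninformative for grouping).
tarsal claw bifid (derived state '1') is shared by Alpha, Delta, and Eta — a synapomorphy uniting that clade.
nictitating membrane: derived state '1' in Alpha only — an autapomorphy, so it tells us nothing about relationships among taxa.
fruit dehiscent: derived state '1' in Alpha and Delta only — synapomorphy for {Alpha, Delta}.
Most parsimonious ingroup topology: (((Delta,Alpha),Eta),Epsilon).
Delta and Alpha form a cherry on this tree, so they are sister taxa.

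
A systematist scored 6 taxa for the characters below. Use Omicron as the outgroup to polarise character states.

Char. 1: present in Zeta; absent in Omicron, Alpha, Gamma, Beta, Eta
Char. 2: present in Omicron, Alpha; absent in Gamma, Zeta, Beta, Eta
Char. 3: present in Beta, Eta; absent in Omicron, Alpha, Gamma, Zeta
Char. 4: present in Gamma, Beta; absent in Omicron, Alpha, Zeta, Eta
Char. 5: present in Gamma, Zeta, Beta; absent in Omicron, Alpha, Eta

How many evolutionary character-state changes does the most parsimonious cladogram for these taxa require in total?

Character polarity is set by the outgroup: the derived state is whichever differs from the outgroup's state, so for Char. 2 the derived state is 'absent', and for the remaining characters it is 'present'.
Char. 1 (derived state 'present') is unique to Zeta (autapomorphy; uninformative for grouping).
Char. 2: derived state 'absent' in Beta, Eta, Gamma, and Zeta only — synapomorphy for {Beta, Eta, Gamma, Zeta}.
Char. 3 (state 'present') occurs in Beta and Eta but conflicts with the nesting implied by the other characters — most parsimoniously interpreted as homoplasy.
Only Beta and Gamma show the derived state 'present' for Char. 4, supporting them as a clade.
Char. 5 (derived state 'present') is shared by Beta, Gamma, and Zeta — a synapomorphy uniting that clade.
Most parsimonious ingroup topology: (Alpha,(((Gamma,Beta),Zeta),Eta)).
Changes per character on this tree: Char. 1: 1; Char. 2: 1; Char. 3: 2; Char. 4: 1; Char. 5: 1.
Total = 6.

6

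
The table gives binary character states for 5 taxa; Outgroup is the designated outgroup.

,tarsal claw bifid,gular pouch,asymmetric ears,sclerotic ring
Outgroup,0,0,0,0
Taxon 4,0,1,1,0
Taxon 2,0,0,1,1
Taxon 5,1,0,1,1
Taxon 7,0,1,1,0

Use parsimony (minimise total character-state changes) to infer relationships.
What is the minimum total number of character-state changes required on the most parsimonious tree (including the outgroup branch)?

The outgroup has state '0' for every character, so '1' is the derived state throughout.
tarsal claw bifid (derived state '1') is unique to Taxon 5 (autapomorphy; uninformative for grouping).
gular pouch (derived state '1') is shared by Taxon 4 and Taxon 7 — a synapomorphy uniting that clade.
asymmetric ears (derived state '1') is shared by all ingroup taxa — unites the whole ingroup.
sclerotic ring (derived state '1') is shared by Taxon 2 and Taxon 5 — a synapomorphy uniting that clade.
Most parsimonious ingroup topology: ((Taxon 4,Taxon 7),(Taxon 2,Taxon 5)).
Changes per character on this tree: tarsal claw bifid: 1; gular pouch: 1; asymmetric ears: 1; sclerotic ring: 1.
Total = 4.

4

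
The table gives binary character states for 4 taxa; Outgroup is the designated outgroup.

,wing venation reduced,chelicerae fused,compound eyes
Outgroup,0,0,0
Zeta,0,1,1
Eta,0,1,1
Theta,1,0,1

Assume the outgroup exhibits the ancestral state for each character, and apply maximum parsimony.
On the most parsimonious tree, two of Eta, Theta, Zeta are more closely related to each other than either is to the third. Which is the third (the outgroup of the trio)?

Theta

The outgroup has state '0' for every character, so '1' is the derived state throughout.
wing venation reduced (derived state '1') is unique to Theta (autapomorphy; uninformative for grouping).
chelicerae fused (derived state '1') is shared by Eta and Zeta — a synapomorphy uniting that clade.
compound eyes (derived state '1') is shared by all ingroup taxa — unites the whole ingroup.
Most parsimonious ingroup topology: ((Zeta,Eta),Theta).
Eta and Zeta share a more recent common ancestor with each other than either does with Theta, so Theta is the least closely related of the three.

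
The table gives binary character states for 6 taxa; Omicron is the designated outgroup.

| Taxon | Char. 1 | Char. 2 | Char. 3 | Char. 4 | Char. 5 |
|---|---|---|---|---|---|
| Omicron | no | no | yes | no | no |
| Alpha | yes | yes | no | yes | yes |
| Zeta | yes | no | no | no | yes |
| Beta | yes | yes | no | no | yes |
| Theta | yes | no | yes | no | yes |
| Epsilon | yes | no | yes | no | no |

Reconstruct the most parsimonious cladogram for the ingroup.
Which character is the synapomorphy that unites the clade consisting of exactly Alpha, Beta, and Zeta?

Character polarity is set by the outgroup: the derived state is whichever differs from the outgroup's state, so for Char. 3 the derived state is 'no', and for the remaining characters it is 'yes'.
All ingroup taxa share the derived state 'yes' for Char. 1; it defines the ingroup but does not resolve relationships within it.
Only Alpha and Beta show the derived state 'yes' for Char. 2, supporting them as a clade.
Char. 3 (derived state 'no') is shared by Alpha, Beta, and Zeta — a synapomorphy uniting that clade.
Char. 4: derived state 'yes' in Alpha only — an autapomorphy, so it tells us nothing about relationships among taxa.
Only Alpha, Beta, Theta, and Zeta show the derived state 'yes' for Char. 5, supporting them as a clade.
Most parsimonious ingroup topology: ((((Alpha,Beta),Zeta),Theta),Epsilon).
The clade {Alpha, Beta, Zeta} is supported by Char. 3: its derived state 'no' occurs in exactly those taxa and in no other taxon (including the outgroup).

Char. 3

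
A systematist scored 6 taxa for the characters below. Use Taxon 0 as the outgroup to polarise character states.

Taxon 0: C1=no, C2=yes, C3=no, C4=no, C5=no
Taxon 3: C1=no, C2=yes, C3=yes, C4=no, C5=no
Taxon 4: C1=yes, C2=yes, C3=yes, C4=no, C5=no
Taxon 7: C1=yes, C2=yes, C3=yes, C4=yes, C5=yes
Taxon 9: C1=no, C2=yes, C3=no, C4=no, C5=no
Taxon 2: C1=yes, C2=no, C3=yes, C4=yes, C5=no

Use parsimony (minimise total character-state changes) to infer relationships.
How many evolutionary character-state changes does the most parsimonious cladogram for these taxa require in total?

Character polarity is set by the outgroup: the derived state is whichever differs from the outgroup's state, so for C2 the derived state is 'no', and for the remaining characters it is 'yes'.
C1 (derived state 'yes') is shared by Taxon 2, Taxon 4, and Taxon 7 — a synapomorphy uniting that clade.
C2 (derived state 'no') is unique to Taxon 2 (autapomorphy; uninformative for grouping).
Only Taxon 2, Taxon 3, Taxon 4, and Taxon 7 show the derived state 'yes' for C3, supporting them as a clade.
C4 (derived state 'yes') is shared by Taxon 2 and Taxon 7 — a synapomorphy uniting that clade.
C5 (derived state 'yes') is unique to Taxon 7 (autapomorphy; uninformative for grouping).
Most parsimonious ingroup topology: ((Taxon 3,(Taxon 4,(Taxon 7,Taxon 2))),Taxon 9).
Changes per character on this tree: C1: 1; C2: 1; C3: 1; C4: 1; C5: 1.
Total = 5.

5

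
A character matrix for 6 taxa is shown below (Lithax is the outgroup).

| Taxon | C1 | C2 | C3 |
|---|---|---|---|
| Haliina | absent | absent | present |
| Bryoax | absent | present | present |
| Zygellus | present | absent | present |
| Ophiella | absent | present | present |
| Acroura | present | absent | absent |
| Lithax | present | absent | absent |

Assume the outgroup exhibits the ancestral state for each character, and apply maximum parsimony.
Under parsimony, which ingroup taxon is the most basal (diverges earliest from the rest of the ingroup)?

Character polarity is set by the outgroup: the derived state is whichever differs from the outgroup's state, so for C1 the derived state is 'absent', and for the remaining characters it is 'present'.
Only Bryoax, Haliina, and Ophiella show the derived state 'absent' for C1, supporting them as a clade.
C2: derived state 'present' in Bryoax and Ophiella only — synapomorphy for {Bryoax, Ophiella}.
Only Bryoax, Haliina, Ophiella, and Zygellus show the derived state 'present' for C3, supporting them as a clade.
Most parsimonious ingroup topology: (((Haliina,(Ophiella,Bryoax)),Zygellus),Acroura).
Acroura is sister to the clade containing all other ingroup taxa, so it is the earliest-diverging (most basal) ingroup lineage.

Acroura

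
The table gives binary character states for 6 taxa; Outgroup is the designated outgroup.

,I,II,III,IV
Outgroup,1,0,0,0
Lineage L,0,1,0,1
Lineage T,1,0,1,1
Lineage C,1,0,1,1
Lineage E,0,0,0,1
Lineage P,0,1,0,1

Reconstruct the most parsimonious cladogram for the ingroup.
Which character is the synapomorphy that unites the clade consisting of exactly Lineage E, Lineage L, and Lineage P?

Character polarity is set by the outgroup: the derived state is whichever differs from the outgroup's state, so for I the derived state is '0', and for the remaining characters it is '1'.
I (derived state '0') is shared by Lineage E, Lineage L, and Lineage P — a synapomorphy uniting that clade.
Only Lineage L and Lineage P show the derived state '1' for II, supporting them as a clade.
Only Lineage C and Lineage T show the derived state '1' for III, supporting them as a clade.
All ingroup taxa share the derived state '1' for IV; it defines the ingroup but does not resolve relationships within it.
Most parsimonious ingroup topology: (((Lineage L,Lineage P),Lineage E),(Lineage T,Lineage C)).
The clade {Lineage E, Lineage L, Lineage P} is supported by I: its derived state '0' occurs in exactly those taxa and in no other taxon (including the outgroup).

I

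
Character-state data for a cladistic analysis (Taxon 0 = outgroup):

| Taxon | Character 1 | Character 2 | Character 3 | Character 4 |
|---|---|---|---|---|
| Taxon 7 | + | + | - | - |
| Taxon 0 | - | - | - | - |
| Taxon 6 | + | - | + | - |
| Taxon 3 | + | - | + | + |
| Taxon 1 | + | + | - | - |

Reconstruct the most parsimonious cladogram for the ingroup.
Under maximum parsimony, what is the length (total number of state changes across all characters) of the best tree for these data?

The outgroup has state '-' for every character, so '+' is the derived state throughout.
Character 1 (derived state '+') is shared by all ingroup taxa — unites the whole ingroup.
Only Taxon 1 and Taxon 7 show the derived state '+' for Character 2, supporting them as a clade.
Character 3 (derived state '+') is shared by Taxon 3 and Taxon 6 — a synapomorphy uniting that clade.
Character 4: derived state '+' in Taxon 3 only — an autapomorphy, so it tells us nothing about relationships among taxa.
Most parsimonious ingroup topology: ((Taxon 6,Taxon 3),(Taxon 7,Taxon 1)).
Changes per character on this tree: Character 1: 1; Character 2: 1; Character 3: 1; Character 4: 1.
Total = 4.

4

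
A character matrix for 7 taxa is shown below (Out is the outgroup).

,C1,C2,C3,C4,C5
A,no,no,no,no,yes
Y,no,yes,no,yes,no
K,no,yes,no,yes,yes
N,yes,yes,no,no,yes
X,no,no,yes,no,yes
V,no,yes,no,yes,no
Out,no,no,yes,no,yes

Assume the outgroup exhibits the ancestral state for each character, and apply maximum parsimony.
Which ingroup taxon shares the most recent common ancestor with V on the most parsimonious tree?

Character polarity is set by the outgroup: the derived state is whichever differs from the outgroup's state, so for C3, C5 the derived state is 'no', and for the remaining characters it is 'yes'.
C1: derived state 'yes' in N only — an autapomorphy, so it tells us nothing about relationships among taxa.
C2 (derived state 'yes') is shared by K, N, V, and Y — a synapomorphy uniting that clade.
C3 (derived state 'no') is shared by A, K, N, V, and Y — a synapomorphy uniting that clade.
C4 (derived state 'yes') is shared by K, V, and Y — a synapomorphy uniting that clade.
Only V and Y show the derived state 'no' for C5, supporting them as a clade.
Most parsimonious ingroup topology: ((((K,(V,Y)),N),A),X).
V and Y form a cherry on this tree, so they are sister taxa.

Y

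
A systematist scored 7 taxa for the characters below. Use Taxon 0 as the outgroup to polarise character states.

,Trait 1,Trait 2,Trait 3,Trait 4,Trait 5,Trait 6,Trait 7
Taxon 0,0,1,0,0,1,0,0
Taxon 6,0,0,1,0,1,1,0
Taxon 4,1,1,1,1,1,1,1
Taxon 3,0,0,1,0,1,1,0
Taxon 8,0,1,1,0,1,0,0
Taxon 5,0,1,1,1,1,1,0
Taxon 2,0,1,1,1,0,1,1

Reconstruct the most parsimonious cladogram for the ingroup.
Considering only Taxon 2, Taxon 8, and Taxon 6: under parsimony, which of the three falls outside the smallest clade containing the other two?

Character polarity is set by the outgroup: the derived state is whichever differs from the outgroup's state, so for Trait 2, Trait 5 the derived state is '0', and for the remaining characters it is '1'.
Trait 1: derived state '1' in Taxon 4 only — an autapomorphy, so it tells us nothing about relationships among taxa.
Only Taxon 3 and Taxon 6 show the derived state '0' for Trait 2, supporting them as a clade.
Trait 3 (derived state '1') is shared by all ingroup taxa — unites the whole ingroup.
Trait 4: derived state '1' in Taxon 2, Taxon 4, and Taxon 5 only — synapomorphy for {Taxon 2, Taxon 4, Taxon 5}.
Trait 5: derived state '0' in Taxon 2 only — an autapomorphy, so it tells us nothing about relationships among taxa.
Trait 6: derived state '1' in Taxon 2, Taxon 3, Taxon 4, Taxon 5, and Taxon 6 only — synapomorphy for {Taxon 2, Taxon 3, Taxon 4, Taxon 5, Taxon 6}.
Trait 7 (derived state '1') is shared by Taxon 2 and Taxon 4 — a synapomorphy uniting that clade.
Most parsimonious ingroup topology: (((Taxon 6,Taxon 3),((Taxon 4,Taxon 2),Taxon 5)),Taxon 8).
Taxon 2 and Taxon 6 share a more recent common ancestor with each other than either does with Taxon 8, so Taxon 8 is the least closely related of the three.

Taxon 8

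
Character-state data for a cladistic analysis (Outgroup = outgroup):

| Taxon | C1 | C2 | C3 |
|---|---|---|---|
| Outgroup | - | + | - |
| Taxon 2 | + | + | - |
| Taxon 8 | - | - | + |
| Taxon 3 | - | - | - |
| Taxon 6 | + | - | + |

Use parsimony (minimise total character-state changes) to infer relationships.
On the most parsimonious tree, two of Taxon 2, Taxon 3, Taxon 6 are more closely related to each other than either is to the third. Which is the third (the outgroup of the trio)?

Taxon 2

Character polarity is set by the outgroup: the derived state is whichever differs from the outgroup's state, so for C2 the derived state is '-', and for the remaining characters it is '+'.
C1 groups Taxon 2 and Taxon 6, which is incompatible with the clades supported by the remaining characters; treating it as convergent (homoplasy) costs fewer steps than any alternative tree.
Only Taxon 3, Taxon 6, and Taxon 8 show the derived state '-' for C2, supporting them as a clade.
Only Taxon 6 and Taxon 8 show the derived state '+' for C3, supporting them as a clade.
Most parsimonious ingroup topology: (Taxon 2,((Taxon 8,Taxon 6),Taxon 3)).
Taxon 6 and Taxon 3 share a more recent common ancestor with each other than either does with Taxon 2, so Taxon 2 is the least closely related of the three.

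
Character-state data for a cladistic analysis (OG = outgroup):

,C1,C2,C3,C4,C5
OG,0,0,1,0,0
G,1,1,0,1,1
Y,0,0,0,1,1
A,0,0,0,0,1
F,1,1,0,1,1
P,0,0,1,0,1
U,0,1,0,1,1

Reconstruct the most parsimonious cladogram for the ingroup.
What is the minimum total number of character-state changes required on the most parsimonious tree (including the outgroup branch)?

5

Character polarity is set by the outgroup: the derived state is whichever differs from the outgroup's state, so for C3 the derived state is '0', and for the remaining characters it is '1'.
Only F and G show the derived state '1' for C1, supporting them as a clade.
C2 (derived state '1') is shared by F, G, and U — a synapomorphy uniting that clade.
Only A, F, G, U, and Y show the derived state '0' for C3, supporting them as a clade.
C4 (derived state '1') is shared by F, G, U, and Y — a synapomorphy uniting that clade.
All ingroup taxa share the derived state '1' for C5; it defines the ingroup but does not resolve relationships within it.
Most parsimonious ingroup topology: (((((G,F),U),Y),A),P).
Changes per character on this tree: C1: 1; C2: 1; C3: 1; C4: 1; C5: 1.
Total = 5.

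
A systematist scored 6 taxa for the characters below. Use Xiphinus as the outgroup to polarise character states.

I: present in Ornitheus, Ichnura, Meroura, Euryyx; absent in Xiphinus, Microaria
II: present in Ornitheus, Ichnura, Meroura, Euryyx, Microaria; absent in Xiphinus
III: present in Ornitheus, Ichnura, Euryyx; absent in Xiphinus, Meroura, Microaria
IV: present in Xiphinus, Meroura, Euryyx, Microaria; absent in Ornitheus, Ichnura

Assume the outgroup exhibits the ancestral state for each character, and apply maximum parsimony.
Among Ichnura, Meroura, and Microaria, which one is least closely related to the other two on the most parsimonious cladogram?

Microaria

Character polarity is set by the outgroup: the derived state is whichever differs from the outgroup's state, so for IV the derived state is 'absent', and for the remaining characters it is 'present'.
I (derived state 'present') is shared by Euryyx, Ichnura, Meroura, and Ornitheus — a synapomorphy uniting that clade.
All ingroup taxa share the derived state 'present' for II; it defines the ingroup but does not resolve relationships within it.
III: derived state 'present' in Euryyx, Ichnura, and Ornitheus only — synapomorphy for {Euryyx, Ichnura, Ornitheus}.
IV: derived state 'absent' in Ichnura and Ornitheus only — synapomorphy for {Ichnura, Ornitheus}.
Most parsimonious ingroup topology: ((((Ornitheus,Ichnura),Euryyx),Meroura),Microaria).
Ichnura and Meroura share a more recent common ancestor with each other than either does with Microaria, so Microaria is the least closely related of the three.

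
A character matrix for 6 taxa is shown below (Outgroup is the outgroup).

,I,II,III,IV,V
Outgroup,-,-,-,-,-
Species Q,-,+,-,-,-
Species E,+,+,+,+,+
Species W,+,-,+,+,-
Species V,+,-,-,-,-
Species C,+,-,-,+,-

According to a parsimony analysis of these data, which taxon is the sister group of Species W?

The outgroup has state '-' for every character, so '+' is the derived state throughout.
I (derived state '+') is shared by Species C, Species E, Species V, and Species W — a synapomorphy uniting that clade.
II groups Species E and Species Q, which is incompatible with the clades supported by the remaining characters; treating it as convergent (homoplasy) costs fewer steps than any alternative tree.
Only Species E and Species W show the derived state '+' for III, supporting them as a clade.
IV (derived state '+') is shared by Species C, Species E, and Species W — a synapomorphy uniting that clade.
V (derived state '+') is unique to Species E (autapomorphy; uninformative for grouping).
Most parsimonious ingroup topology: (Species Q,(((Species E,Species W),Species C),Species V)).
Species W and Species E form a cherry on this tree, so they are sister taxa.

Species E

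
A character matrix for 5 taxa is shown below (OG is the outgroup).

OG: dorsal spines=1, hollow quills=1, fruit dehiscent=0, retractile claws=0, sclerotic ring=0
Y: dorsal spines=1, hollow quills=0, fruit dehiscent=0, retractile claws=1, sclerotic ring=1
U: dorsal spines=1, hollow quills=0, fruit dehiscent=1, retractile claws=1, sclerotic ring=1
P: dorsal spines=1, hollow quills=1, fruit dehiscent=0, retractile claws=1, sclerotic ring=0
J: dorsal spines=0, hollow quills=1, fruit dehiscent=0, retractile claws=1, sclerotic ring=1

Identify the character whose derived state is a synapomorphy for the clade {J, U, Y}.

sclerotic ring

Character polarity is set by the outgroup: the derived state is whichever differs from the outgroup's state, so for dorsal spines, hollow quills the derived state is '0', and for the remaining characters it is '1'.
dorsal spines: derived state '0' in J only — an autapomorphy, so it tells us nothing about relationships among taxa.
hollow quills (derived state '0') is shared by U and Y — a synapomorphy uniting that clade.
fruit dehiscent: derived state '1' in U only — an autapomorphy, so it tells us nothing about relationships among taxa.
All ingroup taxa share the derived state '1' for retractile claws; it defines the ingroup but does not resolve relationships within it.
sclerotic ring: derived state '1' in J, U, and Y only — synapomorphy for {J, U, Y}.
Most parsimonious ingroup topology: (((Y,U),J),P).
The clade {J, U, Y} is supported by sclerotic ring: its derived state '1' occurs in exactly those taxa and in no other taxon (including the outgroup).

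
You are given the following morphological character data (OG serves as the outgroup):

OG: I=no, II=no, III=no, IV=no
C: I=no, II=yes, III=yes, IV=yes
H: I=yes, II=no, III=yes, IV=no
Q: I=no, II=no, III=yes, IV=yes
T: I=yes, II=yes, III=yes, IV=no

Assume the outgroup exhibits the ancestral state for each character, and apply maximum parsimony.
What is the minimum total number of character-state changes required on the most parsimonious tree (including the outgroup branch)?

5

The outgroup has state 'no' for every character, so 'yes' is the derived state throughout.
I (derived state 'yes') is shared by H and T — a synapomorphy uniting that clade.
II groups C and T, which is incompatible with the clades supported by the remaining characters; treating it as convergent (homoplasy) costs fewer steps than any alternative tree.
III (derived state 'yes') is shared by all ingroup taxa — unites the whole ingroup.
Only C and Q show the derived state 'yes' for IV, supporting them as a clade.
Most parsimonious ingroup topology: ((C,Q),(H,T)).
Changes per character on this tree: I: 1; II: 2; III: 1; IV: 1.
Total = 5.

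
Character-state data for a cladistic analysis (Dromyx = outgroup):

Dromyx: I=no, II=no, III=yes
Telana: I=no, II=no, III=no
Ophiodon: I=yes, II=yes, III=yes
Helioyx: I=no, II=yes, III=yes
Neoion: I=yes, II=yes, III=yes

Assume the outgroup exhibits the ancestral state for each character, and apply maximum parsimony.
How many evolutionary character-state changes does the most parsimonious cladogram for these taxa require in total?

3

Character polarity is set by the outgroup: the derived state is whichever differs from the outgroup's state, so for III the derived state is 'no', and for the remaining characters it is 'yes'.
I: derived state 'yes' in Neoion and Ophiodon only — synapomorphy for {Neoion, Ophiodon}.
Only Helioyx, Neoion, and Ophiodon show the derived state 'yes' for II, supporting them as a clade.
III: derived state 'no' in Telana only — an autapomorphy, so it tells us nothing about relationships among taxa.
Most parsimonious ingroup topology: (Telana,((Ophiodon,Neoion),Helioyx)).
Changes per character on this tree: I: 1; II: 1; III: 1.
Total = 3.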